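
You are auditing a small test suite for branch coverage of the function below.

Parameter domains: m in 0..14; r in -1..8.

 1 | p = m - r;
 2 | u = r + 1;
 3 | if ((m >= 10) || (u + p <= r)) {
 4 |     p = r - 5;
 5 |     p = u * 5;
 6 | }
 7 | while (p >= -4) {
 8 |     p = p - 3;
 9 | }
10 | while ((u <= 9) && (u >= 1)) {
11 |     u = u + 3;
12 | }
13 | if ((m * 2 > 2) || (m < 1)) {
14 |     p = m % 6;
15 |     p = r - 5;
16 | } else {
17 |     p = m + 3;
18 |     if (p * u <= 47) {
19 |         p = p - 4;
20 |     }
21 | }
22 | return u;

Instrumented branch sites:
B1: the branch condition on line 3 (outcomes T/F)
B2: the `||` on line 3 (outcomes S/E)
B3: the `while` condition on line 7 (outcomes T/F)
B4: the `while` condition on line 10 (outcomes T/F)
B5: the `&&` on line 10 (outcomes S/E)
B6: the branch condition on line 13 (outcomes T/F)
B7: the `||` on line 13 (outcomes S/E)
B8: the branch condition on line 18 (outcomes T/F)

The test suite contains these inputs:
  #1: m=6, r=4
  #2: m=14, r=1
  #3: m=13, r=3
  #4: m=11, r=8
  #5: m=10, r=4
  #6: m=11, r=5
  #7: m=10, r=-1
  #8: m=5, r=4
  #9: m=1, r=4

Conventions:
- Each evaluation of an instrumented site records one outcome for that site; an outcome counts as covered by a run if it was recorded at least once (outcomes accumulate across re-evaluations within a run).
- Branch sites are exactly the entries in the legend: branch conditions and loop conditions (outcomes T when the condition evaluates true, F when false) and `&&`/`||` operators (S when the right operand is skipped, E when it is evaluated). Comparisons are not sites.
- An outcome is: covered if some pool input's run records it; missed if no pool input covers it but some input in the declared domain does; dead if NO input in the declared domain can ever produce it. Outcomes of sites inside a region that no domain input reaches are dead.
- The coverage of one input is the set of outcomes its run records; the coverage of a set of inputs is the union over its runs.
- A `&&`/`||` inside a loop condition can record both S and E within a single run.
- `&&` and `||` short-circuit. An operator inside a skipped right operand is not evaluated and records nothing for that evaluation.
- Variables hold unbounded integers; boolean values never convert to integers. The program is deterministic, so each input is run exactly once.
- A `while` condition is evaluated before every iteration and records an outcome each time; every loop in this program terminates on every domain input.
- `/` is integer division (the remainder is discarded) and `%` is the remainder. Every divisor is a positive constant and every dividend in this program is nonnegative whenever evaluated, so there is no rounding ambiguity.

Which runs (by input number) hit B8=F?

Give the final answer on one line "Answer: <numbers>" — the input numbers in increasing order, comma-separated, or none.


input #1 (m=6, r=4): does not produce B8=F
input #2 (m=14, r=1): does not produce B8=F
input #3 (m=13, r=3): does not produce B8=F
input #4 (m=11, r=8): does not produce B8=F
input #5 (m=10, r=4): does not produce B8=F
input #6 (m=11, r=5): does not produce B8=F
input #7 (m=10, r=-1): does not produce B8=F
input #8 (m=5, r=4): does not produce B8=F
input #9 (m=1, r=4): does not produce B8=F
Answer: none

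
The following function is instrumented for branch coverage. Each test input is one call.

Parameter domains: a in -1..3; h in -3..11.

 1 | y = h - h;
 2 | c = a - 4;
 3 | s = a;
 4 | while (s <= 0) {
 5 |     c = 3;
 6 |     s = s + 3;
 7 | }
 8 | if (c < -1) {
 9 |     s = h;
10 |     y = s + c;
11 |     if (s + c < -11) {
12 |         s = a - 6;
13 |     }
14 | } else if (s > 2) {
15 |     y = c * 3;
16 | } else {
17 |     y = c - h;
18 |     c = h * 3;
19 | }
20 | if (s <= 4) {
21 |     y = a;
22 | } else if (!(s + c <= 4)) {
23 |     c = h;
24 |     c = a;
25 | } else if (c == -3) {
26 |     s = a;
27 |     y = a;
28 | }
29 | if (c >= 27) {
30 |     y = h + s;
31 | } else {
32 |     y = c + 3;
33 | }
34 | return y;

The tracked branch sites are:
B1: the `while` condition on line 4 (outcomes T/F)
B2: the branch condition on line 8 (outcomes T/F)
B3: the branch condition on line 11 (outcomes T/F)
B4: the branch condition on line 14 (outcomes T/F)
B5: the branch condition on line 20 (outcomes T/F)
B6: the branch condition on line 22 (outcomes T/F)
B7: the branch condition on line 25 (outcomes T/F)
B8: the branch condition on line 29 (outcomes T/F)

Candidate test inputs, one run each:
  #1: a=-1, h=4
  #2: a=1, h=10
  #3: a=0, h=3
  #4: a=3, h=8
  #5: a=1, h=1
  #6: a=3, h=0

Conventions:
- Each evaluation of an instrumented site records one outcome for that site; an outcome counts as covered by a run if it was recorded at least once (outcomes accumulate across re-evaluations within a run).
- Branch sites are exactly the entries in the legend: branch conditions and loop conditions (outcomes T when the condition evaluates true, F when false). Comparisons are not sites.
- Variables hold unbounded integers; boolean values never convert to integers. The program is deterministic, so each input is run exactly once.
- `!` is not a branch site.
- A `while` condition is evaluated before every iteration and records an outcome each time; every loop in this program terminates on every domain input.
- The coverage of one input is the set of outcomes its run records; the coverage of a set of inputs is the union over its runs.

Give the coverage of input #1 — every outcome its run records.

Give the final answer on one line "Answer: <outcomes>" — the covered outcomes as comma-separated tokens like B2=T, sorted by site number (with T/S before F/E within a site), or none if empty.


Running input #1 (a=-1, h=4), event by event:
  B1->T, B1->F, B2->F, B4->F, B5->T, B8->F
as a set, this run covers: B1=T, B1=F, B2=F, B4=F, B5=T, B8=F
Answer: B1=T, B1=F, B2=F, B4=F, B5=T, B8=F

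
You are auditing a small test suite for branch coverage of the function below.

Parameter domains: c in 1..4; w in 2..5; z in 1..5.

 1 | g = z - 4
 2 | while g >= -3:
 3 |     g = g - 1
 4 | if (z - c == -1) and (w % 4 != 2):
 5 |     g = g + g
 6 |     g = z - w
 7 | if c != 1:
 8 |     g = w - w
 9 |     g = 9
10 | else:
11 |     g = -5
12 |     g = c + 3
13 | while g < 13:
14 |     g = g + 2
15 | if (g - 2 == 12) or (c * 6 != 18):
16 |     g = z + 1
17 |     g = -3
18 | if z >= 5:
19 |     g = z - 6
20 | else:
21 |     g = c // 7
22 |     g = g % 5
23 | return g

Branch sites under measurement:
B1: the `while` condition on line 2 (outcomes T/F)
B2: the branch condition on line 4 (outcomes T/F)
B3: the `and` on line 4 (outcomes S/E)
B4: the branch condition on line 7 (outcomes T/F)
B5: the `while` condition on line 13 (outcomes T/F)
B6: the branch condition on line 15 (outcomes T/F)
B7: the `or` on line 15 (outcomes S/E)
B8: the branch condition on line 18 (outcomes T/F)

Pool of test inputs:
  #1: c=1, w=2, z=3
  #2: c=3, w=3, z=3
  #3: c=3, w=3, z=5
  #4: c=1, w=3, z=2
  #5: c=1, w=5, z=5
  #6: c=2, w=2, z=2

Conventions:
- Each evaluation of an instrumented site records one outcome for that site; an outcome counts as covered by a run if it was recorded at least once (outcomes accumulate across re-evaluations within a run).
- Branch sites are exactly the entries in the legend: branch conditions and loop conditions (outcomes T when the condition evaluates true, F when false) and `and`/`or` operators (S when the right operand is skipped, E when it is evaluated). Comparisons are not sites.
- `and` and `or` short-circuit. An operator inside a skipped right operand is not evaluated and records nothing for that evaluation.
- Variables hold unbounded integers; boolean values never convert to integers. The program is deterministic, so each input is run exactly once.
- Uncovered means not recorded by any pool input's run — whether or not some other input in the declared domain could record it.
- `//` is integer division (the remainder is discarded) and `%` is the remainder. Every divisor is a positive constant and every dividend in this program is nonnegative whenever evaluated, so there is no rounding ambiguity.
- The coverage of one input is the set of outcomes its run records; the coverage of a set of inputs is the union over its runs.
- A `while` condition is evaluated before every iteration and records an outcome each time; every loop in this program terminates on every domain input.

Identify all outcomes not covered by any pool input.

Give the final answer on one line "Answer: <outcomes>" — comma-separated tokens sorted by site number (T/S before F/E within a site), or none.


run #1 (c=1, w=2, z=3) runs B1->T, B1->T, B1->T, B1->F, B3->S, B2->F, B4->F, B5->T, B5->T, B5->T, B5->T, B5->T, B5->F, B7->S, ...; records B1=T, B1=F, B2=F, B3=S, B4=F, B5=T, B5=F, B6=T, B7=S, B8=F
run #2 (c=3, w=3, z=3) runs B1->T, B1->T, B1->T, B1->F, B3->S, B2->F, B4->T, B5->T, B5->T, B5->F, B7->E, B6->F, B8->F; records B1=T, B1=F, B2=F, B3=S, B4=T, B5=T, B5=F, B6=F, B7=E, B8=F
run #3 (c=3, w=3, z=5) runs B1->T, B1->T, B1->T, B1->T, B1->T, B1->F, B3->S, B2->F, B4->T, B5->T, B5->T, B5->F, B7->E, B6->F, ...; records B1=T, B1=F, B2=F, B3=S, B4=T, B5=T, B5=F, B6=F, B7=E, B8=T
run #4 (c=1, w=3, z=2) runs B1->T, B1->T, B1->F, B3->S, B2->F, B4->F, B5->T, B5->T, B5->T, B5->T, B5->T, B5->F, B7->S, B6->T, ...; records B1=T, B1=F, B2=F, B3=S, B4=F, B5=T, B5=F, B6=T, B7=S, B8=F
run #5 (c=1, w=5, z=5) runs B1->T, B1->T, B1->T, B1->T, B1->T, B1->F, B3->S, B2->F, B4->F, B5->T, B5->T, B5->T, B5->T, B5->T, ...; records B1=T, B1=F, B2=F, B3=S, B4=F, B5=T, B5=F, B6=T, B7=S, B8=T
run #6 (c=2, w=2, z=2) runs B1->T, B1->T, B1->F, B3->S, B2->F, B4->T, B5->T, B5->T, B5->F, B7->E, B6->T, B8->F; records B1=T, B1=F, B2=F, B3=S, B4=T, B5=T, B5=F, B6=T, B7=E, B8=F
union over the pool: B1=T, B1=F, B2=F, B3=S, B4=T, B4=F, B5=T, B5=F, B6=T, B6=F, B7=S, B7=E, B8=T, B8=F
uncovered (2 of 16): B2=T, B3=E
Answer: B2=T, B3=E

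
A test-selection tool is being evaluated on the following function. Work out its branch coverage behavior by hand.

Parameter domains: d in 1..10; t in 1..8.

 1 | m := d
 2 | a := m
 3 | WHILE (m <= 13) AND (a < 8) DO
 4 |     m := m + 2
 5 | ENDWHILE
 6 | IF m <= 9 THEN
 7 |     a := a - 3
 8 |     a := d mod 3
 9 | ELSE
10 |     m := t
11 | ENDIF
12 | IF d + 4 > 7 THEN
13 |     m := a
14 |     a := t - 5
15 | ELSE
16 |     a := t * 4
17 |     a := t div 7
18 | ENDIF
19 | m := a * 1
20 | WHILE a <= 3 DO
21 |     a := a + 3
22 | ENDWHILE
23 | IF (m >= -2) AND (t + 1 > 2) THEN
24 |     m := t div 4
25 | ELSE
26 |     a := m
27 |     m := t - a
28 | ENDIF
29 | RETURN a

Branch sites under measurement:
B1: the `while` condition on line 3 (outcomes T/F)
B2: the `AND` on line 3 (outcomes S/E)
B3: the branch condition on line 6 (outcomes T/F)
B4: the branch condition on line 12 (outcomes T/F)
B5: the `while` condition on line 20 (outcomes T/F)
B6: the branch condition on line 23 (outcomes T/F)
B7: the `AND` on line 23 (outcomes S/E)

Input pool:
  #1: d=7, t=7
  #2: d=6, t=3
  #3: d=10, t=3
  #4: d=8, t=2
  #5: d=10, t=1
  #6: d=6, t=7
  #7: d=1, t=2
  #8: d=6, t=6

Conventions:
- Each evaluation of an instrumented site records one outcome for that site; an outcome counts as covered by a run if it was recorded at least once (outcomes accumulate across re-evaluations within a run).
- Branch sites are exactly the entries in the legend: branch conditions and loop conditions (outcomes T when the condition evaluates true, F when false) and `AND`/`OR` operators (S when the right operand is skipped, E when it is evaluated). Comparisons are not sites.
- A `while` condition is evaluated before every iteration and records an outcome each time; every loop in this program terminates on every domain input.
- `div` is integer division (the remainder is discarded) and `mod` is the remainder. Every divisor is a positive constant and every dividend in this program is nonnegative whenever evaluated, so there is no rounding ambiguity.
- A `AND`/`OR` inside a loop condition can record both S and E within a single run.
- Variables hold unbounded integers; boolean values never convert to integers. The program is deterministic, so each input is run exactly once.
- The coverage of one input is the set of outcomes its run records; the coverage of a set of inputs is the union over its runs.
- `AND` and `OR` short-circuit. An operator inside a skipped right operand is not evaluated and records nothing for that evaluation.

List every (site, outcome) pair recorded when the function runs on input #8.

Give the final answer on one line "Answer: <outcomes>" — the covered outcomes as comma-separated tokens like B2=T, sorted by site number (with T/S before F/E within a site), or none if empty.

Running input #8 (d=6, t=6), event by event:
  B2->E, B1->T, B2->E, B1->T, B2->E, B1->T, B2->E, B1->T, B2->S, B1->F
  B3->F, B4->T, B5->T, B5->F, B7->E, B6->T
as a set, this run covers: B1=T, B1=F, B2=S, B2=E, B3=F, B4=T, B5=T, B5=F, B6=T, B7=E

Answer: B1=T, B1=F, B2=S, B2=E, B3=F, B4=T, B5=T, B5=F, B6=T, B7=E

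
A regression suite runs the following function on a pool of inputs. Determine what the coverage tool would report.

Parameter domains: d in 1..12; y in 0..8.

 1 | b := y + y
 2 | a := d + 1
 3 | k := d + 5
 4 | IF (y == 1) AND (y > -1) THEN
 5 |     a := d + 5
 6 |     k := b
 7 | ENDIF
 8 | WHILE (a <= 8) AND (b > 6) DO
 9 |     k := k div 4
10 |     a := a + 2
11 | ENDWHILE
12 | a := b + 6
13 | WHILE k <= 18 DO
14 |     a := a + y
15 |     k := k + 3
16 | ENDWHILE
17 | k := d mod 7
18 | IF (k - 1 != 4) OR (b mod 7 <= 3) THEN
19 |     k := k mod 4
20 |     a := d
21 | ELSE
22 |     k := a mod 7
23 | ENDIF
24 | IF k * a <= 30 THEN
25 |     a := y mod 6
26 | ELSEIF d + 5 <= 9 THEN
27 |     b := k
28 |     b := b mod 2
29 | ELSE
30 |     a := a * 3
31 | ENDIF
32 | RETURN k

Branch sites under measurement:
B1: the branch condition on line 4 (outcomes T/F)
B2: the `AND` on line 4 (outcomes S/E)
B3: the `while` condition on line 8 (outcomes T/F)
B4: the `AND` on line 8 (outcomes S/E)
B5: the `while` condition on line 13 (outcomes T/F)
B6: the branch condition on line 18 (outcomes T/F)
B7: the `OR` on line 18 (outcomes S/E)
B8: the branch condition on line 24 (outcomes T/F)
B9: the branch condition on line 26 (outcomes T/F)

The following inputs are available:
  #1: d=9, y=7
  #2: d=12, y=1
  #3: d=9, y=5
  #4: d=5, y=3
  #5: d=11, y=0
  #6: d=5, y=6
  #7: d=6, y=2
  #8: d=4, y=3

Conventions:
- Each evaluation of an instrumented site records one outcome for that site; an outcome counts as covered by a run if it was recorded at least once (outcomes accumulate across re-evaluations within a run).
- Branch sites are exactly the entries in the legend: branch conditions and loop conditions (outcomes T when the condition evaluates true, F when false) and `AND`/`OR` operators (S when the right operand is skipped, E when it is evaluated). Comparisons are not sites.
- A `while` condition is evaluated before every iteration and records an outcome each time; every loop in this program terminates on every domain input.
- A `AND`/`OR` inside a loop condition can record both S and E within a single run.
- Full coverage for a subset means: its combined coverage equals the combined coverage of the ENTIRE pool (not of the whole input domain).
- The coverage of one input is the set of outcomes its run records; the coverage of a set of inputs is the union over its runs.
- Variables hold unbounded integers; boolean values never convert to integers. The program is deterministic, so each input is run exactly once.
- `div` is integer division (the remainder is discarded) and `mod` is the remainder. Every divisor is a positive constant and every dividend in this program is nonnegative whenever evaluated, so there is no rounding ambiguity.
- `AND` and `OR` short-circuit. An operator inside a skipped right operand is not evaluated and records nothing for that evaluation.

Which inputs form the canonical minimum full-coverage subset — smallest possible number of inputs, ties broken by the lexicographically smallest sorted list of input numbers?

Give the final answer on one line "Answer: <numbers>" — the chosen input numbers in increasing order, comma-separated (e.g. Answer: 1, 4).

input #1 (d=9, y=7): covers B1=F, B2=S, B3=F, B4=S, B5=T, B5=F, B6=T, B7=S, B8=T
input #2 (d=12, y=1): covers B1=T, B2=E, B3=F, B4=S, B5=T, B5=F, B6=T, B7=E, B8=T
input #3 (d=9, y=5): covers B1=F, B2=S, B3=F, B4=S, B5=T, B5=F, B6=T, B7=S, B8=T
input #4 (d=5, y=3): covers B1=F, B2=S, B3=F, B4=E, B5=T, B5=F, B6=F, B7=E, B8=T
input #5 (d=11, y=0): covers B1=F, B2=S, B3=F, B4=S, B5=T, B5=F, B6=T, B7=S, B8=T
input #6 (d=5, y=6): covers B1=F, B2=S, B3=T, B3=F, B4=S, B4=E, B5=T, B5=F, B6=F, B7=E, B8=F, B9=F
input #7 (d=6, y=2): covers B1=F, B2=S, B3=F, B4=E, B5=T, B5=F, B6=T, B7=S, B8=T
input #8 (d=4, y=3): covers B1=F, B2=S, B3=F, B4=E, B5=T, B5=F, B6=T, B7=S, B8=T
together the pool reaches 17 outcomes: B1=T, B1=F, B2=S, B2=E, B3=T, B3=F, B4=S, B4=E, B5=T, B5=F, B6=T, B6=F, B7=S, B7=E, B8=T, B8=F, B9=F
no size-1 subset reaches all 17 outcomes (best union: 12/17)
no size-2 subset reaches all 17 outcomes (best union: 16/17)
inputs {1, 2, 6} (size 3) cover everything; no size-3 subset with a lexicographically smaller index list covers all 17

Answer: 1, 2, 6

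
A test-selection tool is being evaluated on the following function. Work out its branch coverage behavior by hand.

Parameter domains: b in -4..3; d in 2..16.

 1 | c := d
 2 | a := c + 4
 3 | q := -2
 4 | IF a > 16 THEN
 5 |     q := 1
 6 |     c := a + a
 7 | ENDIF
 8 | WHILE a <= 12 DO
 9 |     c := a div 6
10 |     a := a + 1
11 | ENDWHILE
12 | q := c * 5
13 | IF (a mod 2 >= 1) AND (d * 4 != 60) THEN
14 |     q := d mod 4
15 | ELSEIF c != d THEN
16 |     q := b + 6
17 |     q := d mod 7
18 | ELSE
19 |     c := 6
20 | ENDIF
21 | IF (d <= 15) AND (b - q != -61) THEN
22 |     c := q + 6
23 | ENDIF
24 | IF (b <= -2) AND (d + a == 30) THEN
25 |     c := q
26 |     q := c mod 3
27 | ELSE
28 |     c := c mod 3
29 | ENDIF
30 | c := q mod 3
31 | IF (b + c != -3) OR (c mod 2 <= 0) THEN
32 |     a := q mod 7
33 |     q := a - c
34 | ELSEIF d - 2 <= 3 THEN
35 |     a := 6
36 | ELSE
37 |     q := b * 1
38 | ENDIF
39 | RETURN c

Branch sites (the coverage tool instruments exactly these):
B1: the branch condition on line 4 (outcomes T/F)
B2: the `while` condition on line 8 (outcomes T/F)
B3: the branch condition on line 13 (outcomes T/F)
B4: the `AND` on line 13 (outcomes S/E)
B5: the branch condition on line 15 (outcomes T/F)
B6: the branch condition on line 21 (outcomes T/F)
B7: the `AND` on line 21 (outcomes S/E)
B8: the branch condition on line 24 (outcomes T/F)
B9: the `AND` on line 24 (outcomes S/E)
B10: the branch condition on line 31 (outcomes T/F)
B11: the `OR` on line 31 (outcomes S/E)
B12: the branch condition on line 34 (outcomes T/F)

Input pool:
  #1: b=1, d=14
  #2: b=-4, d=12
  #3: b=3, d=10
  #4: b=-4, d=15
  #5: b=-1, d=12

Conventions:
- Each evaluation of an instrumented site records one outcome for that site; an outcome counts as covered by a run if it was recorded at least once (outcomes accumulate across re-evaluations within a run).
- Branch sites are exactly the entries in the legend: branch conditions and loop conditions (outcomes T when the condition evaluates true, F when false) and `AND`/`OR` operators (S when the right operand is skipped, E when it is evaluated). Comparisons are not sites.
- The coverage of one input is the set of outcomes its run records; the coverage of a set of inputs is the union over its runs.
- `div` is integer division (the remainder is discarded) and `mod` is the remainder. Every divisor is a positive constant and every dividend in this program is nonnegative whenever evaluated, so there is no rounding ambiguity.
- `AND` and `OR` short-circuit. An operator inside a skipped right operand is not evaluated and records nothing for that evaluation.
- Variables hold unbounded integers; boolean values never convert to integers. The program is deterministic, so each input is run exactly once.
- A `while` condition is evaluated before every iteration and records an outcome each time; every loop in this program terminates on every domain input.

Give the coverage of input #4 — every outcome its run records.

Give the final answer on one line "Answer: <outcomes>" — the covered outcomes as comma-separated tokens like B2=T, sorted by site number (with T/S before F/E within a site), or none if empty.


Running input #4 (b=-4, d=15), event by event:
  B1->T, B2->F, B4->E, B3->F, B5->T, B7->E, B6->T, B9->E, B8->F, B11->E
  B10->F, B12->F
as a set, this run covers: B1=T, B2=F, B3=F, B4=E, B5=T, B6=T, B7=E, B8=F, B9=E, B10=F, B11=E, B12=F
Answer: B1=T, B2=F, B3=F, B4=E, B5=T, B6=T, B7=E, B8=F, B9=E, B10=F, B11=E, B12=F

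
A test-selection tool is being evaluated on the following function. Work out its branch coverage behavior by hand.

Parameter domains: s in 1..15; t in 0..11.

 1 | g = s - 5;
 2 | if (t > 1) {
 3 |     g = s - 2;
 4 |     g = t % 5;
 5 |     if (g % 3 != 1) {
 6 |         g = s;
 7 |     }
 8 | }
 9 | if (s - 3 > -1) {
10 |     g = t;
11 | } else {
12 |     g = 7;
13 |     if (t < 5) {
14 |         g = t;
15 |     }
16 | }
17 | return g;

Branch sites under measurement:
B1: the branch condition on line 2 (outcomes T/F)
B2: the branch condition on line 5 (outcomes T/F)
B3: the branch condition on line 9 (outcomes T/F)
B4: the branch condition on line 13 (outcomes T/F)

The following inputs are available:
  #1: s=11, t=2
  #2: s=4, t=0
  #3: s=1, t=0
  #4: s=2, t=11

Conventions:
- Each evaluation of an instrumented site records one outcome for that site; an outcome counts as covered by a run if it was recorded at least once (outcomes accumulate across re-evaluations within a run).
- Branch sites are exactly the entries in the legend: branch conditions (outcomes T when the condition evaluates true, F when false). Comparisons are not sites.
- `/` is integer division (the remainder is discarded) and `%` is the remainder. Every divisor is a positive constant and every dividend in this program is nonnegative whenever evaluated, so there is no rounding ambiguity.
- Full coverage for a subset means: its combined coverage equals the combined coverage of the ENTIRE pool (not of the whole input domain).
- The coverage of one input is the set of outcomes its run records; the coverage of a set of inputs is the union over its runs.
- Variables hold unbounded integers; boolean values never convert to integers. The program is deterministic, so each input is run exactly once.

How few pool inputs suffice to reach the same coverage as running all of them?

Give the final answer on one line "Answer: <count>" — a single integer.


input #1, s=11, t=2: events B1->T, B2->T, B3->T; outcomes B1=T, B2=T, B3=T
input #2, s=4, t=0: events B1->F, B3->T; outcomes B1=F, B3=T
input #3, s=1, t=0: events B1->F, B3->F, B4->T; outcomes B1=F, B3=F, B4=T
input #4, s=2, t=11: events B1->T, B2->F, B3->F, B4->F; outcomes B1=T, B2=F, B3=F, B4=F
together the pool reaches 8 outcomes: B1=T, B1=F, B2=T, B2=F, B3=T, B3=F, B4=T, B4=F
no size-1 subset reaches all 8 outcomes (best union: 4/8)
no size-2 subset reaches all 8 outcomes (best union: 6/8)
the canonical winner is {1, 3, 4}: size 3, full 8-outcome coverage, earliest index list among size-3 covers
Answer: 3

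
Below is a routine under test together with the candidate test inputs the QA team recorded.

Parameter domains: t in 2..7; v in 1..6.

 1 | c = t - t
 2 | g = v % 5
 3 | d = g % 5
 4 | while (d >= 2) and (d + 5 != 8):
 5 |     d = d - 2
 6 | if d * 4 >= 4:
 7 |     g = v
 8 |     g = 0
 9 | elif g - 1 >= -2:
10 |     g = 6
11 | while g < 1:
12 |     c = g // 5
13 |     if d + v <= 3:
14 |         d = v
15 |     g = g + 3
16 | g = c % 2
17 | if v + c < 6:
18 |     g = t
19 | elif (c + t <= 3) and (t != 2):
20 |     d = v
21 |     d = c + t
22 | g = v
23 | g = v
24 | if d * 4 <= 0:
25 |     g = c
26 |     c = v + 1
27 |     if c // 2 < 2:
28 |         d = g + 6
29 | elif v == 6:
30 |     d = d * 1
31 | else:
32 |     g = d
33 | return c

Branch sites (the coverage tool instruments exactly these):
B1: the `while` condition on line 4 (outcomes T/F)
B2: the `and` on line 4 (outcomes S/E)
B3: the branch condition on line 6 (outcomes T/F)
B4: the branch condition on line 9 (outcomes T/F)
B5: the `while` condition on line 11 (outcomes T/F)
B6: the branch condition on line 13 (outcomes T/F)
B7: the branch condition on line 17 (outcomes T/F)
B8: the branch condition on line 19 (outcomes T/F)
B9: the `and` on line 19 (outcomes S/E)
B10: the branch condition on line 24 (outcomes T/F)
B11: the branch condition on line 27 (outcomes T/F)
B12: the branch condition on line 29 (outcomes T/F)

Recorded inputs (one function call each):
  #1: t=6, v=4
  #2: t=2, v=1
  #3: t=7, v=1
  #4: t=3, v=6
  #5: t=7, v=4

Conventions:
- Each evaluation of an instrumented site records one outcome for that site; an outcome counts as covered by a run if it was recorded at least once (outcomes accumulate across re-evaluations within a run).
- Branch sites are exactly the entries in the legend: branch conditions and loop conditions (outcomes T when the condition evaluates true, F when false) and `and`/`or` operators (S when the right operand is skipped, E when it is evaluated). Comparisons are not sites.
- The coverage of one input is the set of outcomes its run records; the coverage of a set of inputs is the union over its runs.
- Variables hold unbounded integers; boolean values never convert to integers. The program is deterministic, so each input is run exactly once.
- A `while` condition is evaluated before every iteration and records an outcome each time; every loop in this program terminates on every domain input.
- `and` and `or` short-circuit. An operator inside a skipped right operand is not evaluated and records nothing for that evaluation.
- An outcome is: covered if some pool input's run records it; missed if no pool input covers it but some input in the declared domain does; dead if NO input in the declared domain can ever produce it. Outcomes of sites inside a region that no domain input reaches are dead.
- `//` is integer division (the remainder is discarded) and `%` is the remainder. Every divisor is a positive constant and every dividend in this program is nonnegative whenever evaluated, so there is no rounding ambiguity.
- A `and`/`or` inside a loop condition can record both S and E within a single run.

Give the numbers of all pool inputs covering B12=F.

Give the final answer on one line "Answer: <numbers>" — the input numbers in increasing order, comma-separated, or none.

input #1 (t=6, v=4): does not record B12=F
input #2 (t=2, v=1): records B12=F
input #3 (t=7, v=1): records B12=F
input #4 (t=3, v=6): does not record B12=F
input #5 (t=7, v=4): does not record B12=F

Answer: 2, 3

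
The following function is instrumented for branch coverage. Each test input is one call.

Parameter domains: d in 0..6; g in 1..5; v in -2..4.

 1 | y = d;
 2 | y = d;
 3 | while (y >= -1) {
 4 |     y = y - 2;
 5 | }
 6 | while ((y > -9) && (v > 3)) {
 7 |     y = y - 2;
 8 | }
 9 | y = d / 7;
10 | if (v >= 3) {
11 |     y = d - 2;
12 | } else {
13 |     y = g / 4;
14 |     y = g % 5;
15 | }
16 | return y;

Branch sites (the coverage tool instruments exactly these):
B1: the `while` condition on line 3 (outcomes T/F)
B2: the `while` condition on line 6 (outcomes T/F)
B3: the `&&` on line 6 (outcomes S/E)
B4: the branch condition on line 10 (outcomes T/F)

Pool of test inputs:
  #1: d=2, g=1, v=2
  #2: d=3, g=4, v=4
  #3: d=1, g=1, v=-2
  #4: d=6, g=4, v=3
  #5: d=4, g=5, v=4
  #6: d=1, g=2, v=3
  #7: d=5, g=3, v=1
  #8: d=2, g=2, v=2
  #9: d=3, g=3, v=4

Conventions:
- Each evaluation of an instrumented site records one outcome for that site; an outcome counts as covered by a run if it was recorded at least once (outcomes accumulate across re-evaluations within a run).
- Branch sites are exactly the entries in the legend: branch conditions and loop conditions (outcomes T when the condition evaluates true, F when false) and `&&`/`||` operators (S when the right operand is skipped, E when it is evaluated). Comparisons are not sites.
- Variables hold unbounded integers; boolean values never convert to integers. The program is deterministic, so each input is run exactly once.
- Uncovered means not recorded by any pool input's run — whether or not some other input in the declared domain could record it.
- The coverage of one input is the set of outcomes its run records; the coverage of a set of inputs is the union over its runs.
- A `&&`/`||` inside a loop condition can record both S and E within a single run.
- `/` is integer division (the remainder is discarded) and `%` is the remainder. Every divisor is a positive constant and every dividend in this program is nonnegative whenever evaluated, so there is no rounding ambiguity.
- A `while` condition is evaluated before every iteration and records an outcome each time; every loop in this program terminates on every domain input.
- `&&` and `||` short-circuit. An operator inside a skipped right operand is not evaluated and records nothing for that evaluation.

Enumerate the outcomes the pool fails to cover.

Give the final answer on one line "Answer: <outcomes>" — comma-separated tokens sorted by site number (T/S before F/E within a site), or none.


run #1 (d=2, g=1, v=2) runs B1->T, B1->T, B1->F, B3->E, B2->F, B4->F; records B1=T, B1=F, B2=F, B3=E, B4=F
run #2 (d=3, g=4, v=4) runs B1->T, B1->T, B1->T, B1->F, B3->E, B2->T, B3->E, B2->T, B3->E, B2->T, B3->S, B2->F, B4->T; records B1=T, B1=F, B2=T, B2=F, B3=S, B3=E, B4=T
run #3 (d=1, g=1, v=-2) runs B1->T, B1->T, B1->F, B3->E, B2->F, B4->F; records B1=T, B1=F, B2=F, B3=E, B4=F
run #4 (d=6, g=4, v=3) runs B1->T, B1->T, B1->T, B1->T, B1->F, B3->E, B2->F, B4->T; records B1=T, B1=F, B2=F, B3=E, B4=T
run #5 (d=4, g=5, v=4) runs B1->T, B1->T, B1->T, B1->F, B3->E, B2->T, B3->E, B2->T, B3->E, B2->T, B3->E, B2->T, B3->S, B2->F, ...; records B1=T, B1=F, B2=T, B2=F, B3=S, B3=E, B4=T
run #6 (d=1, g=2, v=3) runs B1->T, B1->T, B1->F, B3->E, B2->F, B4->T; records B1=T, B1=F, B2=F, B3=E, B4=T
run #7 (d=5, g=3, v=1) runs B1->T, B1->T, B1->T, B1->T, B1->F, B3->E, B2->F, B4->F; records B1=T, B1=F, B2=F, B3=E, B4=F
run #8 (d=2, g=2, v=2) runs B1->T, B1->T, B1->F, B3->E, B2->F, B4->F; records B1=T, B1=F, B2=F, B3=E, B4=F
run #9 (d=3, g=3, v=4) runs B1->T, B1->T, B1->T, B1->F, B3->E, B2->T, B3->E, B2->T, B3->E, B2->T, B3->S, B2->F, B4->T; records B1=T, B1=F, B2=T, B2=F, B3=S, B3=E, B4=T
union over the pool: B1=T, B1=F, B2=T, B2=F, B3=S, B3=E, B4=T, B4=F
uncovered (0 of 8): none
Answer: none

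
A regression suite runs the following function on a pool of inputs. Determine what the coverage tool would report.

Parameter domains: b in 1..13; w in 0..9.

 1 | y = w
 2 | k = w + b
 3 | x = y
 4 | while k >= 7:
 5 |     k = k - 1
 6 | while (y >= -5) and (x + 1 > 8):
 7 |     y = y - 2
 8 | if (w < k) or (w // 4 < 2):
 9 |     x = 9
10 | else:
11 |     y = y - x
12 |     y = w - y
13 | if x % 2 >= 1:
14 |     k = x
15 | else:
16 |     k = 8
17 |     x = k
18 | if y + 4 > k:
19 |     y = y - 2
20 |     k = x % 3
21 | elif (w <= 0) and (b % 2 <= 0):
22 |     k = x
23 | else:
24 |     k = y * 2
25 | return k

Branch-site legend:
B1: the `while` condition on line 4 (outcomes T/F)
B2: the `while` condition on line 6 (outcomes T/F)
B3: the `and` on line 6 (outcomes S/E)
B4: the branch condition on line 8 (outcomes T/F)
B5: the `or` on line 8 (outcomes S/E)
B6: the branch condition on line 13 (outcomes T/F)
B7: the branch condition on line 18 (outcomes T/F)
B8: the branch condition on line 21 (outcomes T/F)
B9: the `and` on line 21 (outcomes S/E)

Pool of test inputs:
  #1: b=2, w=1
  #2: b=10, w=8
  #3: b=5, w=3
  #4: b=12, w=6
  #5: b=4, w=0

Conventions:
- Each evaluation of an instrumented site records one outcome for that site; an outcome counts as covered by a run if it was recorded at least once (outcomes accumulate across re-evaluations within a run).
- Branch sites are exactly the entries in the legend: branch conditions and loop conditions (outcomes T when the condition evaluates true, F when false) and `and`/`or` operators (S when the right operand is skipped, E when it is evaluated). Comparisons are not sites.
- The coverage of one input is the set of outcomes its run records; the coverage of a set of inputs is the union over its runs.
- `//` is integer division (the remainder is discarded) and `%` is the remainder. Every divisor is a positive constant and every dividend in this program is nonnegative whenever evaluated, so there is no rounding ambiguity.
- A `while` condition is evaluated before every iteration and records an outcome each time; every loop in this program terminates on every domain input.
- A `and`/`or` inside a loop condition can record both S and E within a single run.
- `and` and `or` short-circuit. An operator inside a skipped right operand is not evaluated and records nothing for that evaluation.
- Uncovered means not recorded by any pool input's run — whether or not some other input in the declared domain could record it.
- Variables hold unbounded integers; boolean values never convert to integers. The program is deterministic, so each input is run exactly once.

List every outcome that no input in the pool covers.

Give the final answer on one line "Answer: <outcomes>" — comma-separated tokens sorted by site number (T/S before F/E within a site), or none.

#1 (b=2, w=1) -> covered: B1=F, B2=F, B3=E, B4=T, B5=S, B6=T, B7=F, B8=F, B9=S
#2 (b=10, w=8) -> covered: B1=T, B1=F, B2=T, B2=F, B3=S, B3=E, B4=F, B5=E, B6=F, B7=T
#3 (b=5, w=3) -> covered: B1=T, B1=F, B2=F, B3=E, B4=T, B5=S, B6=T, B7=F, B8=F, B9=S
#4 (b=12, w=6) -> covered: B1=T, B1=F, B2=F, B3=E, B4=T, B5=E, B6=T, B7=T
#5 (b=4, w=0) -> covered: B1=F, B2=F, B3=E, B4=T, B5=S, B6=T, B7=F, B8=T, B9=E
union over the pool: B1=T, B1=F, B2=T, B2=F, B3=S, B3=E, B4=T, B4=F, B5=S, B5=E, B6=T, B6=F, B7=T, B7=F, B8=T, B8=F, B9=S, B9=E
uncovered (0 of 18): none

Answer: none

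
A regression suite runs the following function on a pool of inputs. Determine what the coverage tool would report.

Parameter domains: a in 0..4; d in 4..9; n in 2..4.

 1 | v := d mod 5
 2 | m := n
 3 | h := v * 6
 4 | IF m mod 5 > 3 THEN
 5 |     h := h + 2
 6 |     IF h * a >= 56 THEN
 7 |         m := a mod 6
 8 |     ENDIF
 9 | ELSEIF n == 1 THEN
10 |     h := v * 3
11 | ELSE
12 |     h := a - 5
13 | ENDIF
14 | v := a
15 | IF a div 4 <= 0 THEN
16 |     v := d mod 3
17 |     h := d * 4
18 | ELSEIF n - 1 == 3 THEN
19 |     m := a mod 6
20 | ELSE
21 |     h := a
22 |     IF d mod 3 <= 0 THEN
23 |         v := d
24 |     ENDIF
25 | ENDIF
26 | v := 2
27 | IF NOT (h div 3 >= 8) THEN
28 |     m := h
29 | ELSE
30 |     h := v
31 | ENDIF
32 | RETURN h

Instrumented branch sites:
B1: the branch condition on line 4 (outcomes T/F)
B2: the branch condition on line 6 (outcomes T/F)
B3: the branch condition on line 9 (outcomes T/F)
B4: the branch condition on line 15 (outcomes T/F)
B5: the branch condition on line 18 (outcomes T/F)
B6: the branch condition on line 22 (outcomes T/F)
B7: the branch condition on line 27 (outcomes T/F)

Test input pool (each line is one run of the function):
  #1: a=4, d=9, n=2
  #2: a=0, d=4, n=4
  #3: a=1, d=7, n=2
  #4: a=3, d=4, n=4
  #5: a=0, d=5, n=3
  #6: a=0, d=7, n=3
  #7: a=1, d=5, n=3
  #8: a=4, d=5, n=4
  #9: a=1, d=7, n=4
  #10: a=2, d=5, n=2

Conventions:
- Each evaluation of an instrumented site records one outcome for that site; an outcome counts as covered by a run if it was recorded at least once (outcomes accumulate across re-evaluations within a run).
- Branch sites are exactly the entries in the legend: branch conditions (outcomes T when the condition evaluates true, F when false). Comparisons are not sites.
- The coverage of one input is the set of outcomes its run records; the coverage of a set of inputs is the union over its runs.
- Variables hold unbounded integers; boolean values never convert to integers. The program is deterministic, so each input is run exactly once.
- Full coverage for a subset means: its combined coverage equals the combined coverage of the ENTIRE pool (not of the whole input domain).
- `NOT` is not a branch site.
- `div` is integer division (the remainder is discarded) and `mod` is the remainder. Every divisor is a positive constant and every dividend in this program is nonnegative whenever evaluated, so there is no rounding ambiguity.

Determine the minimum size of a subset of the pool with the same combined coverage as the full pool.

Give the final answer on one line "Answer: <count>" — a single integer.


input #1 (a=4, d=9, n=2): covers B1=F, B3=F, B4=F, B5=F, B6=T, B7=T
input #2 (a=0, d=4, n=4): covers B1=T, B2=F, B4=T, B7=T
input #3 (a=1, d=7, n=2): covers B1=F, B3=F, B4=T, B7=F
input #4 (a=3, d=4, n=4): covers B1=T, B2=T, B4=T, B7=T
input #5 (a=0, d=5, n=3): covers B1=F, B3=F, B4=T, B7=T
input #6 (a=0, d=7, n=3): covers B1=F, B3=F, B4=T, B7=F
input #7 (a=1, d=5, n=3): covers B1=F, B3=F, B4=T, B7=T
input #8 (a=4, d=5, n=4): covers B1=T, B2=F, B4=F, B5=T, B7=T
input #9 (a=1, d=7, n=4): covers B1=T, B2=F, B4=T, B7=F
input #10 (a=2, d=5, n=2): covers B1=F, B3=F, B4=T, B7=T
pool-wide coverage (12 outcomes): B1=T, B1=F, B2=T, B2=F, B3=F, B4=T, B4=F, B5=T, B5=F, B6=T, B7=T, B7=F
size 1 is not enough: best union over all size-1 subsets is 6/12
size 2 is not enough: best union over all size-2 subsets is 10/12
size 3 is not enough: best union over all size-3 subsets is 11/12
inputs {1, 3, 4, 8} (size 4) cover everything; no size-4 subset with a lexicographically smaller index list covers all 12
Answer: 4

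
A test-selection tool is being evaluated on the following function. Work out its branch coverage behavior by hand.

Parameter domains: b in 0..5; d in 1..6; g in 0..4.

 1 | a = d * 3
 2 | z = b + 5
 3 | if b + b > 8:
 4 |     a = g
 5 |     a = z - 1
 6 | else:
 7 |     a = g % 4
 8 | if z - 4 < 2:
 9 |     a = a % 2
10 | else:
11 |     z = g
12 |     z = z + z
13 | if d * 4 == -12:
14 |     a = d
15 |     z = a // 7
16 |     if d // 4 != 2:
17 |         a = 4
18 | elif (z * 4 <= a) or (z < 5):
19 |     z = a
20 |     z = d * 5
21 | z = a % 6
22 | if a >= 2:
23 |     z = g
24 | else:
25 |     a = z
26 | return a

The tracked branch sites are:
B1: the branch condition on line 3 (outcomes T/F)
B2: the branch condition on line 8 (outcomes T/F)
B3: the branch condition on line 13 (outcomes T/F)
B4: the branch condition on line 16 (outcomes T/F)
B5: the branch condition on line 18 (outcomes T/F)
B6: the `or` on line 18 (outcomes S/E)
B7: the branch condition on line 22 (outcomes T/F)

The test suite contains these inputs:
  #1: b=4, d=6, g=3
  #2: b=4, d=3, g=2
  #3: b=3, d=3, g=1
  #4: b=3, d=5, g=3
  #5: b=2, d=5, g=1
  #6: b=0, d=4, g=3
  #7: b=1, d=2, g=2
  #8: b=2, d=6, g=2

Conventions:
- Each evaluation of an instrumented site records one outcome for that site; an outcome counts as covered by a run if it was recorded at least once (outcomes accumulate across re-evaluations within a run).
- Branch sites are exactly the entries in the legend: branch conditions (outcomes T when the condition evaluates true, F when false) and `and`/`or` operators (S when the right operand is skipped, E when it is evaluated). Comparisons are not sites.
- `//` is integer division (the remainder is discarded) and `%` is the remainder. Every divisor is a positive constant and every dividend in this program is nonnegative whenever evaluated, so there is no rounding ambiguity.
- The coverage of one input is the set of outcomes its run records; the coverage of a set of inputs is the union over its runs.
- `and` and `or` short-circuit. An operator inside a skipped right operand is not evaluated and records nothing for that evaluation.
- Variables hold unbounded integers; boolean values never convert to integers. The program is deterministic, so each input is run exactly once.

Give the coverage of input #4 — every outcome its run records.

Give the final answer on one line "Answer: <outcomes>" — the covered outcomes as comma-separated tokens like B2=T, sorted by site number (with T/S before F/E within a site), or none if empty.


Tracing the run of input #4 (b=3, d=5, g=3):
  B1->F, B2->F, B3->F, B6->E, B5->F, B7->T
distinct outcomes covered: B1=F, B2=F, B3=F, B5=F, B6=E, B7=T
Answer: B1=F, B2=F, B3=F, B5=F, B6=E, B7=T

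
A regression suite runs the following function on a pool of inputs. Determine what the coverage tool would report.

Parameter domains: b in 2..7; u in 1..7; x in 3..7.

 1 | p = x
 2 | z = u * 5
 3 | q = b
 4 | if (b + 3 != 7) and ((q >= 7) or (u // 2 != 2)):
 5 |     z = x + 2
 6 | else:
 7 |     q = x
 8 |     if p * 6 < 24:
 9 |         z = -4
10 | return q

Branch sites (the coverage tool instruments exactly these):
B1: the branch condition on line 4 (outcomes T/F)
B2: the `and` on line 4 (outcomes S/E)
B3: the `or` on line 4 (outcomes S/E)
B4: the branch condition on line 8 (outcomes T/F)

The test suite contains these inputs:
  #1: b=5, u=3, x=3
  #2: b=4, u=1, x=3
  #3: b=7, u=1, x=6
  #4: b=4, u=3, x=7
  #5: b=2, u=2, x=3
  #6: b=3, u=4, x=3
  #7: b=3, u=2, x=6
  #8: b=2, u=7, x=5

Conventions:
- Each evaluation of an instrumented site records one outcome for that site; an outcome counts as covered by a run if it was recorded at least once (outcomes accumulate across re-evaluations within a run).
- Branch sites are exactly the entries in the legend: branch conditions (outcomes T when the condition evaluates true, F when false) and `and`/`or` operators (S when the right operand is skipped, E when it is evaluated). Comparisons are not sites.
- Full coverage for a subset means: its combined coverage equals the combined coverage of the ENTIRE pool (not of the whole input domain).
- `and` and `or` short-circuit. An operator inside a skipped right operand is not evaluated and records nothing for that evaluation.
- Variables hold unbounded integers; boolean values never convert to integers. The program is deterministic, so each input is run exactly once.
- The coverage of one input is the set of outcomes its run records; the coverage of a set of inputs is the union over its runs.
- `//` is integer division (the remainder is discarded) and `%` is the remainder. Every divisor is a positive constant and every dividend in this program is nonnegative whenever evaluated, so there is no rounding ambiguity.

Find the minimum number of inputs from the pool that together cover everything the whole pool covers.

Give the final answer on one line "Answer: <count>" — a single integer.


test 1 (b=5, u=3, x=3) fires B2->E, B3->E, B1->T; hits B1=T, B2=E, B3=E
test 2 (b=4, u=1, x=3) fires B2->S, B1->F, B4->T; hits B1=F, B2=S, B4=T
test 3 (b=7, u=1, x=6) fires B2->E, B3->S, B1->T; hits B1=T, B2=E, B3=S
test 4 (b=4, u=3, x=7) fires B2->S, B1->F, B4->F; hits B1=F, B2=S, B4=F
test 5 (b=2, u=2, x=3) fires B2->E, B3->E, B1->T; hits B1=T, B2=E, B3=E
test 6 (b=3, u=4, x=3) fires B2->E, B3->E, B1->F, B4->T; hits B1=F, B2=E, B3=E, B4=T
test 7 (b=3, u=2, x=6) fires B2->E, B3->E, B1->T; hits B1=T, B2=E, B3=E
test 8 (b=2, u=7, x=5) fires B2->E, B3->E, B1->T; hits B1=T, B2=E, B3=E
the full pool covers 8 outcomes: B1=T, B1=F, B2=S, B2=E, B3=S, B3=E, B4=T, B4=F
no size-1 subset reaches all 8 outcomes (best union: 4/8)
no size-2 subset reaches all 8 outcomes (best union: 6/8)
inputs {3, 4, 6} (size 3) cover everything; no size-3 subset with a lexicographically smaller index list covers all 8
Answer: 3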